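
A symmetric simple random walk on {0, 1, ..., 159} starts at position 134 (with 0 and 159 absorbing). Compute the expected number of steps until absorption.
E[τ | X_0 = 134] = 3350

Let v_k = E[τ | X_0 = k]. Boundary: v_0 = v_159 = 0. Recurrence: v_k = 1 + (v_{k-1} + v_{k+1})/2 for 1 ≤ k ≤ 158. The particular solution to v_k − (v_{k-1} + v_{k+1})/2 = 1 is v_k = −k^2. Adding homogeneous solution A + B k and matching boundaries gives v_k = k (159 − k). Substituting k = 134: v_134 = 134 · 25 = 3350.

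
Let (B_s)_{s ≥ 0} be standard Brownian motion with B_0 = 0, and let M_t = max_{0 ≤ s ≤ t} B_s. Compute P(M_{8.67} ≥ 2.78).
P(M_{8.67} ≥ 2.78) = 2·P(B_{8.67} ≥ 2.78) = 2(1 − Φ(2.78/√8.67)) ≈ 0.3451

By the reflection principle for Brownian motion, P(M_t ≥ a) = 2 · P(B_t ≥ a) for a ≥ 0. Since B_t ~ N(0, t), P(B_t ≥ 2.78) = 1 − Φ(2.78/√t) = 1 − Φ(2.78/√8.67) = 1 − Φ(0.9441). So
  P(M_{8.67} ≥ 2.78) = 2(1 − Φ(0.9441)) ≈ 0.3451.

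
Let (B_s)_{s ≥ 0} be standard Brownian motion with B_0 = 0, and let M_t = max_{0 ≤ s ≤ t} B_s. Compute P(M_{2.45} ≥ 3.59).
P(M_{2.45} ≥ 3.59) = 2·P(B_{2.45} ≥ 3.59) = 2(1 − Φ(3.59/√2.45)) ≈ 0.0218

By the reflection principle for Brownian motion, P(M_t ≥ a) = 2 · P(B_t ≥ a) for a ≥ 0. Since B_t ~ N(0, t), P(B_t ≥ 3.59) = 1 − Φ(3.59/√t) = 1 − Φ(3.59/√2.45) = 1 − Φ(2.2936). So
  P(M_{2.45} ≥ 3.59) = 2(1 − Φ(2.2936)) ≈ 0.0218.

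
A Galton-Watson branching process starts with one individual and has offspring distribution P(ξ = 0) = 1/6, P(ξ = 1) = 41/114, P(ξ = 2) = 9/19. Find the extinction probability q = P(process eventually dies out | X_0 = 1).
q = 19/54

The pgf is f(s) = 1/6 + 41/114·s + 9/19·s². The extinction probability q is the smallest fixed point of f in [0, 1]. Setting s = f(s):
  9/19·s² + (41/114 − 1)·s + 1/6 = 0
  9/19·s² − (1/6 + 9/19)·s + 1/6 = 0
which factors as (s − 1)·(9/19·s − 1/6) = 0, giving roots s = 1 and s = (1/6)/(9/19) = 19/54.
Mean offspring μ = 41/114 + 2·9/19 = 149/114 > 1 (supercritical), so q < 1. The extinction probability is the smaller root: q = (1/6)/(9/19) = 19/54.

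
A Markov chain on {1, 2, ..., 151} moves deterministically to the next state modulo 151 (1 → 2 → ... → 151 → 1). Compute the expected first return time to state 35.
E[T_35 | X_0 = 35] = 151

The chain cycles deterministically, so starting at state 35 it returns in exactly 151 steps. Equivalently, the stationary distribution is uniform π_j = 1/151 for every state j, so by Kac's formula E[T_35] = 1/π_35 = 151.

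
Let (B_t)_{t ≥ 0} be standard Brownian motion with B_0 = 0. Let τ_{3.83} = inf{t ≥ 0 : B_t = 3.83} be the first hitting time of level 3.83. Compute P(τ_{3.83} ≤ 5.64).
P(τ_{3.83} ≤ 5.64) = 2(1 − Φ(3.83/√5.64)) = 2(1 − Φ(1.6127)) ≈ 0.1068

By the reflection principle for standard BM, P(τ_b ≤ t) = 2 · P(B_t ≥ b). Since B_t ~ N(0, t), P(B_t ≥ 3.83) = 1 − Φ(3.83/√t) = 1 − Φ(3.83/√5.64) = 1 − Φ(1.6127) ≈ 0.05340. Doubling: P(τ_{3.83} ≤ 5.64) ≈ 2 · 0.05340 = 0.10680 ≈ 0.1068.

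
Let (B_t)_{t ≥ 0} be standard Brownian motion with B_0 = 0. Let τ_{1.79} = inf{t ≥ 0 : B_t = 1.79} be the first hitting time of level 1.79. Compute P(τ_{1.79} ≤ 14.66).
P(τ_{1.79} ≤ 14.66) = 2(1 − Φ(1.79/√14.66)) = 2(1 − Φ(0.4675)) ≈ 0.6401

By the reflection principle for standard BM, P(τ_b ≤ t) = 2 · P(B_t ≥ b). Since B_t ~ N(0, t), P(B_t ≥ 1.79) = 1 − Φ(1.79/√t) = 1 − Φ(1.79/√14.66) = 1 − Φ(0.4675) ≈ 0.32007. Doubling: P(τ_{1.79} ≤ 14.66) ≈ 2 · 0.32007 = 0.64014 ≈ 0.6401.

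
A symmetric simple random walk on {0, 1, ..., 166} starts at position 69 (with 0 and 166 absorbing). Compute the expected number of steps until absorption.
E[τ | X_0 = 69] = 6693

Let v_k = E[τ | X_0 = k]. Boundary: v_0 = v_166 = 0. Recurrence: v_k = 1 + (v_{k-1} + v_{k+1})/2 for 1 ≤ k ≤ 165. The particular solution to v_k − (v_{k-1} + v_{k+1})/2 = 1 is v_k = −k^2. Adding homogeneous solution A + B k and matching boundaries gives v_k = k (166 − k). Substituting k = 69: v_69 = 69 · 97 = 6693.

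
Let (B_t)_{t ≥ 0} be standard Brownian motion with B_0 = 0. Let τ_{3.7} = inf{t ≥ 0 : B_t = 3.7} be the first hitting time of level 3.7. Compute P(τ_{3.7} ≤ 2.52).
P(τ_{3.7} ≤ 2.52) = 2(1 − Φ(3.7/√2.52)) = 2(1 − Φ(2.3308)) ≈ 0.0198

By the reflection principle for standard BM, P(τ_b ≤ t) = 2 · P(B_t ≥ b). Since B_t ~ N(0, t), P(B_t ≥ 3.7) = 1 − Φ(3.7/√t) = 1 − Φ(3.7/√2.52) = 1 − Φ(2.3308) ≈ 0.00988. Doubling: P(τ_{3.7} ≤ 2.52) ≈ 2 · 0.00988 = 0.01976 ≈ 0.0198.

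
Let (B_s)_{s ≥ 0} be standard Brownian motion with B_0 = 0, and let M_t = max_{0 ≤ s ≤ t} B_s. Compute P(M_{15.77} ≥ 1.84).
P(M_{15.77} ≥ 1.84) = 2·P(B_{15.77} ≥ 1.84) = 2(1 − Φ(1.84/√15.77)) ≈ 0.6431

By the reflection principle for Brownian motion, P(M_t ≥ a) = 2 · P(B_t ≥ a) for a ≥ 0. Since B_t ~ N(0, t), P(B_t ≥ 1.84) = 1 − Φ(1.84/√t) = 1 − Φ(1.84/√15.77) = 1 − Φ(0.4633). So
  P(M_{15.77} ≥ 1.84) = 2(1 − Φ(0.4633)) ≈ 0.6431.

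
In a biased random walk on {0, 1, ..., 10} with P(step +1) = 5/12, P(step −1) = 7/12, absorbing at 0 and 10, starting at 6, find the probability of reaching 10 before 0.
P(hit 10 before 0) = (1 − (7/5)^6) / (1 − (7/5)^10) = 2656875/11362901

Let u_k denote P(reach 10 before 0 | start at k). Boundary: u_0 = 0, u_10 = 1. Recurrence: u_k = 5/12·u_{k+1} + 7/12·u_{k-1} for 1 ≤ k ≤ 9. Try u_k = A + B·r^k with r = q/p = (7/12)/(5/12) = 7/5. Substitution satisfies the recurrence; boundary conditions give:
  u_k = (1 − r^k) / (1 − r^N) = (1 − (7/5)^6) / (1 − (7/5)^10) = 2656875/11362901.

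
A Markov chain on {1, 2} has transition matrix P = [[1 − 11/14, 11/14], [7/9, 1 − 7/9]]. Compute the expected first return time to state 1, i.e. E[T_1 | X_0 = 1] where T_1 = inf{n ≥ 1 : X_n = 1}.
E[T_1 | X_0 = 1] = 1/π_1 = 197/98

For an irreducible recurrent Markov chain with stationary distribution π, E[T_i | X_0 = i] = 1/π_i (Kac's formula). Here π_1 = (7/9)/(11/14 + 7/9) = (7/9)/(197/126) = 98/197, so E[T_1 | X_0 = 1] = 1/π_1 = (11/14 + 7/9)/(7/9) = (197/126)/(7/9) = 197/98.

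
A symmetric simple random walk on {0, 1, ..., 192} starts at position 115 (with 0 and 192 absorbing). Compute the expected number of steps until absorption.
E[τ | X_0 = 115] = 8855

Let v_k = E[τ | X_0 = k]. Boundary: v_0 = v_192 = 0. Recurrence: v_k = 1 + (v_{k-1} + v_{k+1})/2 for 1 ≤ k ≤ 191. The particular solution to v_k − (v_{k-1} + v_{k+1})/2 = 1 is v_k = −k^2. Adding homogeneous solution A + B k and matching boundaries gives v_k = k (192 − k). Substituting k = 115: v_115 = 115 · 77 = 8855.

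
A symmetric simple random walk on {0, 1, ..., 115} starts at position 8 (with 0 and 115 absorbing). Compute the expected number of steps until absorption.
E[τ | X_0 = 8] = 856

Let v_k = E[τ | X_0 = k]. Boundary: v_0 = v_115 = 0. Recurrence: v_k = 1 + (v_{k-1} + v_{k+1})/2 for 1 ≤ k ≤ 114. The particular solution to v_k − (v_{k-1} + v_{k+1})/2 = 1 is v_k = −k^2. Adding homogeneous solution A + B k and matching boundaries gives v_k = k (115 − k). Substituting k = 8: v_8 = 8 · 107 = 856.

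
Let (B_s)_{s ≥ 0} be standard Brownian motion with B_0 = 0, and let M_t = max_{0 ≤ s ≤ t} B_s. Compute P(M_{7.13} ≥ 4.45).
P(M_{7.13} ≥ 4.45) = 2·P(B_{7.13} ≥ 4.45) = 2(1 − Φ(4.45/√7.13)) ≈ 0.0956

By the reflection principle for Brownian motion, P(M_t ≥ a) = 2 · P(B_t ≥ a) for a ≥ 0. Since B_t ~ N(0, t), P(B_t ≥ 4.45) = 1 − Φ(4.45/√t) = 1 − Φ(4.45/√7.13) = 1 − Φ(1.6665). So
  P(M_{7.13} ≥ 4.45) = 2(1 − Φ(1.6665)) ≈ 0.0956.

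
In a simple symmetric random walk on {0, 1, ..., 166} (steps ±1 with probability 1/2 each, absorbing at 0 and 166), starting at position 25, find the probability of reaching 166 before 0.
P(hit 166 before 0) = 25/166

Let u_k = P(hit 166 before 0 | start at k). Then u_0 = 0, u_166 = 1, and u_k = u_{k-1}/2 + u_{k+1}/2 for 1 ≤ k ≤ 165. This harmonic recurrence is solved by u_k = k/166, giving u_25 = 25/166.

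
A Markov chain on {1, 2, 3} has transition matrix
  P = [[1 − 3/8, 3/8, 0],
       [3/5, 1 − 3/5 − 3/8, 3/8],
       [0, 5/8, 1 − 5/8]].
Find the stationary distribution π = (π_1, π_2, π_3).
π = (1/2, 5/16, 3/16)

This is a birth-death chain on three states, which satisfies detailed balance: π_1 · P_{12} = π_2 · P_{21} and π_2 · P_{23} = π_3 · P_{32}.
From π_1 · 3/8 = π_2 · 3/5: π_2/π_1 = (3/8)/(3/5) = 5/8.
From π_2 · 3/8 = π_3 · 5/8: π_3/π_2 = (3/8)/(5/8) = 3/5.
Take π_1 proportional to 1; then unnormalized π = (1, 5/8, 3/8). Normalize by dividing by the sum 2:
  π = (1/2, 5/16, 3/16).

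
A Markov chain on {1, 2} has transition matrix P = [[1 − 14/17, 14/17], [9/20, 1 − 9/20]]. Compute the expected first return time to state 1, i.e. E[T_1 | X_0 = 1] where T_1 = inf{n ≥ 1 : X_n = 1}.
E[T_1 | X_0 = 1] = 1/π_1 = 433/153

For an irreducible recurrent Markov chain with stationary distribution π, E[T_i | X_0 = i] = 1/π_i (Kac's formula). Here π_1 = (9/20)/(14/17 + 9/20) = (9/20)/(433/340) = 153/433, so E[T_1 | X_0 = 1] = 1/π_1 = (14/17 + 9/20)/(9/20) = (433/340)/(9/20) = 433/153.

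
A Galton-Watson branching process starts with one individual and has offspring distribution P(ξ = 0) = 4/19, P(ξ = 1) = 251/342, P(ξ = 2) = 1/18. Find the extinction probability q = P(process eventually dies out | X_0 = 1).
q = 1

Mean offspring μ = 0·4/19 + 1·251/342 + 2·1/18 = 289/342 ≤ 1. For μ ≤ 1 with offspring not concentrated at 1, the Galton-Watson process goes extinct almost surely, so q = 1.
(Algebraic check: The pgf is f(s) = 4/19 + 251/342·s + 1/18·s². The extinction probability q is the smallest fixed point of f in [0, 1]. Setting s = f(s):
  1/18·s² + (251/342 − 1)·s + 4/19 = 0
  1/18·s² − (4/19 + 1/18)·s + 4/19 = 0
which factors as (s − 1)·(1/18·s − 4/19) = 0, giving roots s = 1 and s = (4/19)/(1/18) = 72/19. Since 72/19 ≥ 1, the smallest root in [0, 1] is s = 1.)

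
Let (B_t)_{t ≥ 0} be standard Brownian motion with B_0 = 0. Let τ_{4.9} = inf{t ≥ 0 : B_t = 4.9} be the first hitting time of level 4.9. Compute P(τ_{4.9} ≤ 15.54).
P(τ_{4.9} ≤ 15.54) = 2(1 − Φ(4.9/√15.54)) = 2(1 − Φ(1.2430)) ≈ 0.2139

By the reflection principle for standard BM, P(τ_b ≤ t) = 2 · P(B_t ≥ b). Since B_t ~ N(0, t), P(B_t ≥ 4.9) = 1 − Φ(4.9/√t) = 1 − Φ(4.9/√15.54) = 1 − Φ(1.2430) ≈ 0.10693. Doubling: P(τ_{4.9} ≤ 15.54) ≈ 2 · 0.10693 = 0.21386 ≈ 0.2139.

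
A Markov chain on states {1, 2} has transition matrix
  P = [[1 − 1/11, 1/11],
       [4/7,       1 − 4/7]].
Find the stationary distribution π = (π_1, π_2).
π_1 = 44/51, π_2 = 7/51

Solve πP = π with π_1 + π_2 = 1. From πP = π: π_1 · (1 − 1/11) + π_2 · 4/7 = π_1 ⇒ π_2 · 4/7 = π_1 · 1/11 ⇒ π_2/π_1 = (1/11)/(4/7) = 7/44. Together with π_1 + π_2 = 1:
  π_1 = (4/7)/(1/11 + 4/7) = (4/7)/(51/77) = 44/51,
  π_2 = (1/11)/(1/11 + 4/7) = (1/11)/(51/77) = 7/51.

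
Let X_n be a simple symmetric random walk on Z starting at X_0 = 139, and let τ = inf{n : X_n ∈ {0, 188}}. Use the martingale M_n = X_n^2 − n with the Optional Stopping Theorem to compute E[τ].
E[τ] = 6811

M_n = X_n^2 − n is a martingale (since E[X_{n+1}^2 | F_n] = X_n^2 + 1). By OST (τ has finite mean in a bounded region), E[M_τ] = E[M_0] = X_0^2 − 0 = 139^2 = 19321. Also E[M_τ] = E[X_τ^2] − E[τ]. The walk exits at 0 or 188, with P(hit 188 first) = 139/188, so E[X_τ^2] = 188^2 · 139/188 + 0 = 26132. Thus E[τ] = E[X_τ^2] − E[M_τ] = 26132 − 19321 = 6811 = 139(188 − 139) = 6811.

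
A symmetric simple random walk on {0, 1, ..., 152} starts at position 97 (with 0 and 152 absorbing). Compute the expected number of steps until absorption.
E[τ | X_0 = 97] = 5335

Let v_k = E[τ | X_0 = k]. Boundary: v_0 = v_152 = 0. Recurrence: v_k = 1 + (v_{k-1} + v_{k+1})/2 for 1 ≤ k ≤ 151. The particular solution to v_k − (v_{k-1} + v_{k+1})/2 = 1 is v_k = −k^2. Adding homogeneous solution A + B k and matching boundaries gives v_k = k (152 − k). Substituting k = 97: v_97 = 97 · 55 = 5335.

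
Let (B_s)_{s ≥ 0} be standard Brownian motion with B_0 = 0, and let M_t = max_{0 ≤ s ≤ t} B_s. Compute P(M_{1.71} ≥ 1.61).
P(M_{1.71} ≥ 1.61) = 2·P(B_{1.71} ≥ 1.61) = 2(1 − Φ(1.61/√1.71)) ≈ 0.2182

By the reflection principle for Brownian motion, P(M_t ≥ a) = 2 · P(B_t ≥ a) for a ≥ 0. Since B_t ~ N(0, t), P(B_t ≥ 1.61) = 1 − Φ(1.61/√t) = 1 − Φ(1.61/√1.71) = 1 − Φ(1.2312). So
  P(M_{1.71} ≥ 1.61) = 2(1 − Φ(1.2312)) ≈ 0.2182.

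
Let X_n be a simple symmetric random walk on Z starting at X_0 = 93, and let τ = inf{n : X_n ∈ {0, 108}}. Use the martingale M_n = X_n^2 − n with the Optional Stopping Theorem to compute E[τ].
E[τ] = 1395

M_n = X_n^2 − n is a martingale (since E[X_{n+1}^2 | F_n] = X_n^2 + 1). By OST (τ has finite mean in a bounded region), E[M_τ] = E[M_0] = X_0^2 − 0 = 93^2 = 8649. Also E[M_τ] = E[X_τ^2] − E[τ]. The walk exits at 0 or 108, with P(hit 108 first) = 93/108, so E[X_τ^2] = 108^2 · 93/108 + 0 = 10044. Thus E[τ] = E[X_τ^2] − E[M_τ] = 10044 − 8649 = 1395 = 93(108 − 93) = 1395.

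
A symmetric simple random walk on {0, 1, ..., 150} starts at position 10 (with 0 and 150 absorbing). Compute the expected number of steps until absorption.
E[τ | X_0 = 10] = 1400

Let v_k = E[τ | X_0 = k]. Boundary: v_0 = v_150 = 0. Recurrence: v_k = 1 + (v_{k-1} + v_{k+1})/2 for 1 ≤ k ≤ 149. The particular solution to v_k − (v_{k-1} + v_{k+1})/2 = 1 is v_k = −k^2. Adding homogeneous solution A + B k and matching boundaries gives v_k = k (150 − k). Substituting k = 10: v_10 = 10 · 140 = 1400.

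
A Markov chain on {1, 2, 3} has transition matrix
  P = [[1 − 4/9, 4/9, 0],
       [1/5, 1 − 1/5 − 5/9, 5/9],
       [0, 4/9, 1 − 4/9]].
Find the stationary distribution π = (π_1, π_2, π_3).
π = (1/6, 10/27, 25/54)

This is a birth-death chain on three states, which satisfies detailed balance: π_1 · P_{12} = π_2 · P_{21} and π_2 · P_{23} = π_3 · P_{32}.
From π_1 · 4/9 = π_2 · 1/5: π_2/π_1 = (4/9)/(1/5) = 20/9.
From π_2 · 5/9 = π_3 · 4/9: π_3/π_2 = (5/9)/(4/9) = 5/4.
Take π_1 proportional to 1; then unnormalized π = (1, 20/9, 25/9). Normalize by dividing by the sum 6:
  π = (1/6, 10/27, 25/54).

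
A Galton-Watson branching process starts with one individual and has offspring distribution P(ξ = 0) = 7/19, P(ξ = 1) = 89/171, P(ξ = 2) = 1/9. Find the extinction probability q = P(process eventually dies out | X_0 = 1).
q = 1

Mean offspring μ = 0·7/19 + 1·89/171 + 2·1/9 = 127/171 ≤ 1. For μ ≤ 1 with offspring not concentrated at 1, the Galton-Watson process goes extinct almost surely, so q = 1.
(Algebraic check: The pgf is f(s) = 7/19 + 89/171·s + 1/9·s². The extinction probability q is the smallest fixed point of f in [0, 1]. Setting s = f(s):
  1/9·s² + (89/171 − 1)·s + 7/19 = 0
  1/9·s² − (7/19 + 1/9)·s + 7/19 = 0
which factors as (s − 1)·(1/9·s − 7/19) = 0, giving roots s = 1 and s = (7/19)/(1/9) = 63/19. Since 63/19 ≥ 1, the smallest root in [0, 1] is s = 1.)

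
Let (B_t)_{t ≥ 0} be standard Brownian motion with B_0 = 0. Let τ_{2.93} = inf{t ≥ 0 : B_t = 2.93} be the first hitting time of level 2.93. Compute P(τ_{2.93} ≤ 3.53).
P(τ_{2.93} ≤ 3.53) = 2(1 − Φ(2.93/√3.53)) = 2(1 − Φ(1.5595)) ≈ 0.1189

By the reflection principle for standard BM, P(τ_b ≤ t) = 2 · P(B_t ≥ b). Since B_t ~ N(0, t), P(B_t ≥ 2.93) = 1 − Φ(2.93/√t) = 1 − Φ(2.93/√3.53) = 1 − Φ(1.5595) ≈ 0.05944. Doubling: P(τ_{2.93} ≤ 3.53) ≈ 2 · 0.05944 = 0.11888 ≈ 0.1189.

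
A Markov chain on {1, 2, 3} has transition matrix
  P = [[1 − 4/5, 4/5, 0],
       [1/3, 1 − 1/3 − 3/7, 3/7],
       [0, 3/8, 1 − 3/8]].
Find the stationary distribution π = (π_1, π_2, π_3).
π = (7/43, 84/215, 96/215)

This is a birth-death chain on three states, which satisfies detailed balance: π_1 · P_{12} = π_2 · P_{21} and π_2 · P_{23} = π_3 · P_{32}.
From π_1 · 4/5 = π_2 · 1/3: π_2/π_1 = (4/5)/(1/3) = 12/5.
From π_2 · 3/7 = π_3 · 3/8: π_3/π_2 = (3/7)/(3/8) = 8/7.
Take π_1 proportional to 1; then unnormalized π = (1, 12/5, 96/35). Normalize by dividing by the sum 43/7:
  π = (7/43, 84/215, 96/215).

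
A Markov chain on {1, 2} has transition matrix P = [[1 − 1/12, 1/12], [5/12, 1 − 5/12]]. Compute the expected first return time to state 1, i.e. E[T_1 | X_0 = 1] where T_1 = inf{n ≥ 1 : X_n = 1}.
E[T_1 | X_0 = 1] = 1/π_1 = 6/5

For an irreducible recurrent Markov chain with stationary distribution π, E[T_i | X_0 = i] = 1/π_i (Kac's formula). Here π_1 = (5/12)/(1/12 + 5/12) = (5/12)/(1/2) = 5/6, so E[T_1 | X_0 = 1] = 1/π_1 = (1/12 + 5/12)/(5/12) = (1/2)/(5/12) = 6/5.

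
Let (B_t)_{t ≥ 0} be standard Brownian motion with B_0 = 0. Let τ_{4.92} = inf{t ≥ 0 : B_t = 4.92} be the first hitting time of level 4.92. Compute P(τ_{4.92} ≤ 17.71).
P(τ_{4.92} ≤ 17.71) = 2(1 − Φ(4.92/√17.71)) = 2(1 − Φ(1.1691)) ≈ 0.2424

By the reflection principle for standard BM, P(τ_b ≤ t) = 2 · P(B_t ≥ b). Since B_t ~ N(0, t), P(B_t ≥ 4.92) = 1 − Φ(4.92/√t) = 1 − Φ(4.92/√17.71) = 1 − Φ(1.1691) ≈ 0.12118. Doubling: P(τ_{4.92} ≤ 17.71) ≈ 2 · 0.12118 = 0.24236 ≈ 0.2424.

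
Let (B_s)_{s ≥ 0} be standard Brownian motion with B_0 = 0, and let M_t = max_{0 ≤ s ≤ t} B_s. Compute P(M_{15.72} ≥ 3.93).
P(M_{15.72} ≥ 3.93) = 2·P(B_{15.72} ≥ 3.93) = 2(1 − Φ(3.93/√15.72)) ≈ 0.3216

By the reflection principle for Brownian motion, P(M_t ≥ a) = 2 · P(B_t ≥ a) for a ≥ 0. Since B_t ~ N(0, t), P(B_t ≥ 3.93) = 1 − Φ(3.93/√t) = 1 − Φ(3.93/√15.72) = 1 − Φ(0.9912). So
  P(M_{15.72} ≥ 3.93) = 2(1 − Φ(0.9912)) ≈ 0.3216.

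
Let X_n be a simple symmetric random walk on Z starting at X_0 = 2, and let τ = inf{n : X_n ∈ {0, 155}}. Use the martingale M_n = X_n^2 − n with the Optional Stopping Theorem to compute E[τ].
E[τ] = 306

M_n = X_n^2 − n is a martingale (since E[X_{n+1}^2 | F_n] = X_n^2 + 1). By OST (τ has finite mean in a bounded region), E[M_τ] = E[M_0] = X_0^2 − 0 = 2^2 = 4. Also E[M_τ] = E[X_τ^2] − E[τ]. The walk exits at 0 or 155, with P(hit 155 first) = 2/155, so E[X_τ^2] = 155^2 · 2/155 + 0 = 310. Thus E[τ] = E[X_τ^2] − E[M_τ] = 310 − 4 = 306 = 2(155 − 2) = 306.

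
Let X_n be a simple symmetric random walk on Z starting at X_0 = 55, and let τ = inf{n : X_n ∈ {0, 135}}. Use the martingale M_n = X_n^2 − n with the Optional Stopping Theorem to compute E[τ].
E[τ] = 4400

M_n = X_n^2 − n is a martingale (since E[X_{n+1}^2 | F_n] = X_n^2 + 1). By OST (τ has finite mean in a bounded region), E[M_τ] = E[M_0] = X_0^2 − 0 = 55^2 = 3025. Also E[M_τ] = E[X_τ^2] − E[τ]. The walk exits at 0 or 135, with P(hit 135 first) = 55/135, so E[X_τ^2] = 135^2 · 55/135 + 0 = 7425. Thus E[τ] = E[X_τ^2] − E[M_τ] = 7425 − 3025 = 4400 = 55(135 − 55) = 4400.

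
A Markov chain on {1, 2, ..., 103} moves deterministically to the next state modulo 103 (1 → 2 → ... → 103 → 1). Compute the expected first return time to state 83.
E[T_83 | X_0 = 83] = 103

The chain cycles deterministically, so starting at state 83 it returns in exactly 103 steps. Equivalently, the stationary distribution is uniform π_j = 1/103 for every state j, so by Kac's formula E[T_83] = 1/π_83 = 103.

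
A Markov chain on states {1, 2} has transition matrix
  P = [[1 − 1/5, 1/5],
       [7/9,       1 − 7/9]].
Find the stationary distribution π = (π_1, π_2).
π_1 = 35/44, π_2 = 9/44

Solve πP = π with π_1 + π_2 = 1. From πP = π: π_1 · (1 − 1/5) + π_2 · 7/9 = π_1 ⇒ π_2 · 7/9 = π_1 · 1/5 ⇒ π_2/π_1 = (1/5)/(7/9) = 9/35. Together with π_1 + π_2 = 1:
  π_1 = (7/9)/(1/5 + 7/9) = (7/9)/(44/45) = 35/44,
  π_2 = (1/5)/(1/5 + 7/9) = (1/5)/(44/45) = 9/44.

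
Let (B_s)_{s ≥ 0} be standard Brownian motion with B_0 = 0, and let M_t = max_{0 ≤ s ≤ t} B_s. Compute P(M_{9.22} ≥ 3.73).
P(M_{9.22} ≥ 3.73) = 2·P(B_{9.22} ≥ 3.73) = 2(1 − Φ(3.73/√9.22)) ≈ 0.2193

By the reflection principle for Brownian motion, P(M_t ≥ a) = 2 · P(B_t ≥ a) for a ≥ 0. Since B_t ~ N(0, t), P(B_t ≥ 3.73) = 1 − Φ(3.73/√t) = 1 − Φ(3.73/√9.22) = 1 − Φ(1.2284). So
  P(M_{9.22} ≥ 3.73) = 2(1 − Φ(1.2284)) ≈ 0.2193.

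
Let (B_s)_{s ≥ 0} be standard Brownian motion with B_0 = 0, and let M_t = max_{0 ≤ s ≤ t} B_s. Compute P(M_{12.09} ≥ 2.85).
P(M_{12.09} ≥ 2.85) = 2·P(B_{12.09} ≥ 2.85) = 2(1 − Φ(2.85/√12.09)) ≈ 0.4124

By the reflection principle for Brownian motion, P(M_t ≥ a) = 2 · P(B_t ≥ a) for a ≥ 0. Since B_t ~ N(0, t), P(B_t ≥ 2.85) = 1 − Φ(2.85/√t) = 1 − Φ(2.85/√12.09) = 1 − Φ(0.8197). So
  P(M_{12.09} ≥ 2.85) = 2(1 − Φ(0.8197)) ≈ 0.4124.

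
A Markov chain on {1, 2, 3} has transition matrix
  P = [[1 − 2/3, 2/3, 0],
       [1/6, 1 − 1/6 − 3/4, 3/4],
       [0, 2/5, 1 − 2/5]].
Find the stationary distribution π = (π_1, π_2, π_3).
π = (2/25, 8/25, 3/5)

This is a birth-death chain on three states, which satisfies detailed balance: π_1 · P_{12} = π_2 · P_{21} and π_2 · P_{23} = π_3 · P_{32}.
From π_1 · 2/3 = π_2 · 1/6: π_2/π_1 = (2/3)/(1/6) = 4.
From π_2 · 3/4 = π_3 · 2/5: π_3/π_2 = (3/4)/(2/5) = 15/8.
Take π_1 proportional to 1; then unnormalized π = (1, 4, 15/2). Normalize by dividing by the sum 25/2:
  π = (2/25, 8/25, 3/5).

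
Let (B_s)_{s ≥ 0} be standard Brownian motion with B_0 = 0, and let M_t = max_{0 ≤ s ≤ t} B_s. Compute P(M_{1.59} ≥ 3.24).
P(M_{1.59} ≥ 3.24) = 2·P(B_{1.59} ≥ 3.24) = 2(1 − Φ(3.24/√1.59)) ≈ 0.0102

By the reflection principle for Brownian motion, P(M_t ≥ a) = 2 · P(B_t ≥ a) for a ≥ 0. Since B_t ~ N(0, t), P(B_t ≥ 3.24) = 1 − Φ(3.24/√t) = 1 − Φ(3.24/√1.59) = 1 − Φ(2.5695). So
  P(M_{1.59} ≥ 3.24) = 2(1 − Φ(2.5695)) ≈ 0.0102.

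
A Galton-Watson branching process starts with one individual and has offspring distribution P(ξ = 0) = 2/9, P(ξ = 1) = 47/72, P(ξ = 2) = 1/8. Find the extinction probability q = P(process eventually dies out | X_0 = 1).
q = 1

Mean offspring μ = 0·2/9 + 1·47/72 + 2·1/8 = 65/72 ≤ 1. For μ ≤ 1 with offspring not concentrated at 1, the Galton-Watson process goes extinct almost surely, so q = 1.
(Algebraic check: The pgf is f(s) = 2/9 + 47/72·s + 1/8·s². The extinction probability q is the smallest fixed point of f in [0, 1]. Setting s = f(s):
  1/8·s² + (47/72 − 1)·s + 2/9 = 0
  1/8·s² − (2/9 + 1/8)·s + 2/9 = 0
which factors as (s − 1)·(1/8·s − 2/9) = 0, giving roots s = 1 and s = (2/9)/(1/8) = 16/9. Since 16/9 ≥ 1, the smallest root in [0, 1] is s = 1.)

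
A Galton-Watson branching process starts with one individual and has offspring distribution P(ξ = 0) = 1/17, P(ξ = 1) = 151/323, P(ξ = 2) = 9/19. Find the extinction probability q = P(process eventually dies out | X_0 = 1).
q = 19/153

The pgf is f(s) = 1/17 + 151/323·s + 9/19·s². The extinction probability q is the smallest fixed point of f in [0, 1]. Setting s = f(s):
  9/19·s² + (151/323 − 1)·s + 1/17 = 0
  9/19·s² − (1/17 + 9/19)·s + 1/17 = 0
which factors as (s − 1)·(9/19·s − 1/17) = 0, giving roots s = 1 and s = (1/17)/(9/19) = 19/153.
Mean offspring μ = 151/323 + 2·9/19 = 457/323 > 1 (supercritical), so q < 1. The extinction probability is the smaller root: q = (1/17)/(9/19) = 19/153.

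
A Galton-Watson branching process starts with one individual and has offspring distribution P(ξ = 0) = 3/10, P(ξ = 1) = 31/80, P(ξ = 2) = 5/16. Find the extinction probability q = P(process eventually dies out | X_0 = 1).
q = 24/25

The pgf is f(s) = 3/10 + 31/80·s + 5/16·s². The extinction probability q is the smallest fixed point of f in [0, 1]. Setting s = f(s):
  5/16·s² + (31/80 − 1)·s + 3/10 = 0
  5/16·s² − (3/10 + 5/16)·s + 3/10 = 0
which factors as (s − 1)·(5/16·s − 3/10) = 0, giving roots s = 1 and s = (3/10)/(5/16) = 24/25.
Mean offspring μ = 31/80 + 2·5/16 = 81/80 > 1 (supercritical), so q < 1. The extinction probability is the smaller root: q = (3/10)/(5/16) = 24/25.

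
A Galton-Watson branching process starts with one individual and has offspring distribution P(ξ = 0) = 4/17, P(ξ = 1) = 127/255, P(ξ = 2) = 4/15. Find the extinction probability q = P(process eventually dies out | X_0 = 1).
q = 15/17

The pgf is f(s) = 4/17 + 127/255·s + 4/15·s². The extinction probability q is the smallest fixed point of f in [0, 1]. Setting s = f(s):
  4/15·s² + (127/255 − 1)·s + 4/17 = 0
  4/15·s² − (4/17 + 4/15)·s + 4/17 = 0
which factors as (s − 1)·(4/15·s − 4/17) = 0, giving roots s = 1 and s = (4/17)/(4/15) = 15/17.
Mean offspring μ = 127/255 + 2·4/15 = 263/255 > 1 (supercritical), so q < 1. The extinction probability is the smaller root: q = (4/17)/(4/15) = 15/17.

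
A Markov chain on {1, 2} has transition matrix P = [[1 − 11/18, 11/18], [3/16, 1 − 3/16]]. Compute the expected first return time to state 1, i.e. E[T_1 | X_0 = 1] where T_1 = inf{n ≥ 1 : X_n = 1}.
E[T_1 | X_0 = 1] = 1/π_1 = 115/27

For an irreducible recurrent Markov chain with stationary distribution π, E[T_i | X_0 = i] = 1/π_i (Kac's formula). Here π_1 = (3/16)/(11/18 + 3/16) = (3/16)/(115/144) = 27/115, so E[T_1 | X_0 = 1] = 1/π_1 = (11/18 + 3/16)/(3/16) = (115/144)/(3/16) = 115/27.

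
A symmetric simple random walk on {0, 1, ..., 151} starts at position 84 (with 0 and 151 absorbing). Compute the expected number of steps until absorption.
E[τ | X_0 = 84] = 5628

Let v_k = E[τ | X_0 = k]. Boundary: v_0 = v_151 = 0. Recurrence: v_k = 1 + (v_{k-1} + v_{k+1})/2 for 1 ≤ k ≤ 150. The particular solution to v_k − (v_{k-1} + v_{k+1})/2 = 1 is v_k = −k^2. Adding homogeneous solution A + B k and matching boundaries gives v_k = k (151 − k). Substituting k = 84: v_84 = 84 · 67 = 5628.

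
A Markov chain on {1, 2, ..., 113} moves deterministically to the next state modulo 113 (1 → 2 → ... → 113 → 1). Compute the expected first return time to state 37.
E[T_37 | X_0 = 37] = 113

The chain cycles deterministically, so starting at state 37 it returns in exactly 113 steps. Equivalently, the stationary distribution is uniform π_j = 1/113 for every state j, so by Kac's formula E[T_37] = 1/π_37 = 113.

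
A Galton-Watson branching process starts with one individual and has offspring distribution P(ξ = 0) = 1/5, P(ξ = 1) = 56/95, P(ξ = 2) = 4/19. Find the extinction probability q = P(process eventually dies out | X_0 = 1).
q = 19/20

The pgf is f(s) = 1/5 + 56/95·s + 4/19·s². The extinction probability q is the smallest fixed point of f in [0, 1]. Setting s = f(s):
  4/19·s² + (56/95 − 1)·s + 1/5 = 0
  4/19·s² − (1/5 + 4/19)·s + 1/5 = 0
which factors as (s − 1)·(4/19·s − 1/5) = 0, giving roots s = 1 and s = (1/5)/(4/19) = 19/20.
Mean offspring μ = 56/95 + 2·4/19 = 96/95 > 1 (supercritical), so q < 1. The extinction probability is the smaller root: q = (1/5)/(4/19) = 19/20.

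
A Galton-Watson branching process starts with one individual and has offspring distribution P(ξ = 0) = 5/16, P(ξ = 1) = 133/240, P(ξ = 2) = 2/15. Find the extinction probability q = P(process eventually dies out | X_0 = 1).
q = 1

Mean offspring μ = 0·5/16 + 1·133/240 + 2·2/15 = 197/240 ≤ 1. For μ ≤ 1 with offspring not concentrated at 1, the Galton-Watson process goes extinct almost surely, so q = 1.
(Algebraic check: The pgf is f(s) = 5/16 + 133/240·s + 2/15·s². The extinction probability q is the smallest fixed point of f in [0, 1]. Setting s = f(s):
  2/15·s² + (133/240 − 1)·s + 5/16 = 0
  2/15·s² − (5/16 + 2/15)·s + 5/16 = 0
which factors as (s − 1)·(2/15·s − 5/16) = 0, giving roots s = 1 and s = (5/16)/(2/15) = 75/32. Since 75/32 ≥ 1, the smallest root in [0, 1] is s = 1.)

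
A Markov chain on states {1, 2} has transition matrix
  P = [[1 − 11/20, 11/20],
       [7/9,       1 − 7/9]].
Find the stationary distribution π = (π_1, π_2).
π_1 = 140/239, π_2 = 99/239

Solve πP = π with π_1 + π_2 = 1. From πP = π: π_1 · (1 − 11/20) + π_2 · 7/9 = π_1 ⇒ π_2 · 7/9 = π_1 · 11/20 ⇒ π_2/π_1 = (11/20)/(7/9) = 99/140. Together with π_1 + π_2 = 1:
  π_1 = (7/9)/(11/20 + 7/9) = (7/9)/(239/180) = 140/239,
  π_2 = (11/20)/(11/20 + 7/9) = (11/20)/(239/180) = 99/239.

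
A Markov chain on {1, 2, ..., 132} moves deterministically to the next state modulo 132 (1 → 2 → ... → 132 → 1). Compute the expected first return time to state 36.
E[T_36 | X_0 = 36] = 132

The chain cycles deterministically, so starting at state 36 it returns in exactly 132 steps. Equivalently, the stationary distribution is uniform π_j = 1/132 for every state j, so by Kac's formula E[T_36] = 1/π_36 = 132.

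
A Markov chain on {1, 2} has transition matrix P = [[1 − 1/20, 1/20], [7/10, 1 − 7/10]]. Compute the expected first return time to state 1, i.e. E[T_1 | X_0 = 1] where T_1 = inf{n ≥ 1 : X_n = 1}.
E[T_1 | X_0 = 1] = 1/π_1 = 15/14

For an irreducible recurrent Markov chain with stationary distribution π, E[T_i | X_0 = i] = 1/π_i (Kac's formula). Here π_1 = (7/10)/(1/20 + 7/10) = (7/10)/(3/4) = 14/15, so E[T_1 | X_0 = 1] = 1/π_1 = (1/20 + 7/10)/(7/10) = (3/4)/(7/10) = 15/14.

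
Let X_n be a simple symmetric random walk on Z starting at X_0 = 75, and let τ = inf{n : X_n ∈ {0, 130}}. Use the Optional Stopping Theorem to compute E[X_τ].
E[X_τ] = 75

X_n is a martingale and τ is a bounded-mean stopping time (indeed τ is finite a.s. with bounded expectation since the walk is in a bounded region). By the OST, E[X_τ] = E[X_0] = 75. Equivalently: E[X_τ] = 130 · P(hit 130 first) + 0 · P(hit 0 first) = 130 · (75/130) = 75.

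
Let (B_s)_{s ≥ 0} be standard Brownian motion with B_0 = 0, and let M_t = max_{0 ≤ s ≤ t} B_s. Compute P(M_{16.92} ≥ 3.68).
P(M_{16.92} ≥ 3.68) = 2·P(B_{16.92} ≥ 3.68) = 2(1 − Φ(3.68/√16.92)) ≈ 0.3710

By the reflection principle for Brownian motion, P(M_t ≥ a) = 2 · P(B_t ≥ a) for a ≥ 0. Since B_t ~ N(0, t), P(B_t ≥ 3.68) = 1 − Φ(3.68/√t) = 1 − Φ(3.68/√16.92) = 1 − Φ(0.8946). So
  P(M_{16.92} ≥ 3.68) = 2(1 − Φ(0.8946)) ≈ 0.3710.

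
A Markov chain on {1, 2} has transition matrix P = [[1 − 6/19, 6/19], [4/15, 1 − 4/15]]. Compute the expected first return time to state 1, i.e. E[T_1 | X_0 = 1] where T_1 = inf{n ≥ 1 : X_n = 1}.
E[T_1 | X_0 = 1] = 1/π_1 = 83/38

For an irreducible recurrent Markov chain with stationary distribution π, E[T_i | X_0 = i] = 1/π_i (Kac's formula). Here π_1 = (4/15)/(6/19 + 4/15) = (4/15)/(166/285) = 38/83, so E[T_1 | X_0 = 1] = 1/π_1 = (6/19 + 4/15)/(4/15) = (166/285)/(4/15) = 83/38.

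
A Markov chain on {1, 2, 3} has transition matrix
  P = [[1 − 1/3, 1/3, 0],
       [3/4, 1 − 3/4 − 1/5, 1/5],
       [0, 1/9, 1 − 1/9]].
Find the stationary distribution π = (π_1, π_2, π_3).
π = (45/101, 20/101, 36/101)

This is a birth-death chain on three states, which satisfies detailed balance: π_1 · P_{12} = π_2 · P_{21} and π_2 · P_{23} = π_3 · P_{32}.
From π_1 · 1/3 = π_2 · 3/4: π_2/π_1 = (1/3)/(3/4) = 4/9.
From π_2 · 1/5 = π_3 · 1/9: π_3/π_2 = (1/5)/(1/9) = 9/5.
Take π_1 proportional to 1; then unnormalized π = (1, 4/9, 4/5). Normalize by dividing by the sum 101/45:
  π = (45/101, 20/101, 36/101).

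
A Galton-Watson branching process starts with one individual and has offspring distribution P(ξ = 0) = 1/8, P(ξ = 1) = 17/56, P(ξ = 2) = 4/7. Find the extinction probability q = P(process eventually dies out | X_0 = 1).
q = 7/32

The pgf is f(s) = 1/8 + 17/56·s + 4/7·s². The extinction probability q is the smallest fixed point of f in [0, 1]. Setting s = f(s):
  4/7·s² + (17/56 − 1)·s + 1/8 = 0
  4/7·s² − (1/8 + 4/7)·s + 1/8 = 0
which factors as (s − 1)·(4/7·s − 1/8) = 0, giving roots s = 1 and s = (1/8)/(4/7) = 7/32.
Mean offspring μ = 17/56 + 2·4/7 = 81/56 > 1 (supercritical), so q < 1. The extinction probability is the smaller root: q = (1/8)/(4/7) = 7/32.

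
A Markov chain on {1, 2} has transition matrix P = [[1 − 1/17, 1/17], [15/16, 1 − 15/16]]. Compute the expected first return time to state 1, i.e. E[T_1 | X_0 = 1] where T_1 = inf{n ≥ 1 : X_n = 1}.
E[T_1 | X_0 = 1] = 1/π_1 = 271/255

For an irreducible recurrent Markov chain with stationary distribution π, E[T_i | X_0 = i] = 1/π_i (Kac's formula). Here π_1 = (15/16)/(1/17 + 15/16) = (15/16)/(271/272) = 255/271, so E[T_1 | X_0 = 1] = 1/π_1 = (1/17 + 15/16)/(15/16) = (271/272)/(15/16) = 271/255.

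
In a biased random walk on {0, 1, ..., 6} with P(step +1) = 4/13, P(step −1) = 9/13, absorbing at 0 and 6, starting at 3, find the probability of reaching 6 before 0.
P(hit 6 before 0) = (1 − (9/4)^3) / (1 − (9/4)^6) = 64/793

Let u_k denote P(reach 6 before 0 | start at k). Boundary: u_0 = 0, u_6 = 1. Recurrence: u_k = 4/13·u_{k+1} + 9/13·u_{k-1} for 1 ≤ k ≤ 5. Try u_k = A + B·r^k with r = q/p = (9/13)/(4/13) = 9/4. Substitution satisfies the recurrence; boundary conditions give:
  u_k = (1 − r^k) / (1 − r^N) = (1 − (9/4)^3) / (1 − (9/4)^6) = 64/793.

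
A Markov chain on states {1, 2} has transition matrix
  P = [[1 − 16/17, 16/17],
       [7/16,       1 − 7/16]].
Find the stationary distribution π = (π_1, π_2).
π_1 = 119/375, π_2 = 256/375

Solve πP = π with π_1 + π_2 = 1. From πP = π: π_1 · (1 − 16/17) + π_2 · 7/16 = π_1 ⇒ π_2 · 7/16 = π_1 · 16/17 ⇒ π_2/π_1 = (16/17)/(7/16) = 256/119. Together with π_1 + π_2 = 1:
  π_1 = (7/16)/(16/17 + 7/16) = (7/16)/(375/272) = 119/375,
  π_2 = (16/17)/(16/17 + 7/16) = (16/17)/(375/272) = 256/375.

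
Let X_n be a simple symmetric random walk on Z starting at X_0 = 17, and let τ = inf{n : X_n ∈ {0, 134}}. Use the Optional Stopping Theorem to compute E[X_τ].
E[X_τ] = 17

X_n is a martingale and τ is a bounded-mean stopping time (indeed τ is finite a.s. with bounded expectation since the walk is in a bounded region). By the OST, E[X_τ] = E[X_0] = 17. Equivalently: E[X_τ] = 134 · P(hit 134 first) + 0 · P(hit 0 first) = 134 · (17/134) = 17.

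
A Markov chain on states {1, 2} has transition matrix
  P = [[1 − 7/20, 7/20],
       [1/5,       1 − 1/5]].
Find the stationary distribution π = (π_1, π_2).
π_1 = 4/11, π_2 = 7/11

Solve πP = π with π_1 + π_2 = 1. From πP = π: π_1 · (1 − 7/20) + π_2 · 1/5 = π_1 ⇒ π_2 · 1/5 = π_1 · 7/20 ⇒ π_2/π_1 = (7/20)/(1/5) = 7/4. Together with π_1 + π_2 = 1:
  π_1 = (1/5)/(7/20 + 1/5) = (1/5)/(11/20) = 4/11,
  π_2 = (7/20)/(7/20 + 1/5) = (7/20)/(11/20) = 7/11.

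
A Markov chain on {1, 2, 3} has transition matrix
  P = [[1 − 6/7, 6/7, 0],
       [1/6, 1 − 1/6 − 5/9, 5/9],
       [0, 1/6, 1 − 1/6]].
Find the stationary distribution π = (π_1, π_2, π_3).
π = (7/163, 36/163, 120/163)

This is a birth-death chain on three states, which satisfies detailed balance: π_1 · P_{12} = π_2 · P_{21} and π_2 · P_{23} = π_3 · P_{32}.
From π_1 · 6/7 = π_2 · 1/6: π_2/π_1 = (6/7)/(1/6) = 36/7.
From π_2 · 5/9 = π_3 · 1/6: π_3/π_2 = (5/9)/(1/6) = 10/3.
Take π_1 proportional to 1; then unnormalized π = (1, 36/7, 120/7). Normalize by dividing by the sum 163/7:
  π = (7/163, 36/163, 120/163).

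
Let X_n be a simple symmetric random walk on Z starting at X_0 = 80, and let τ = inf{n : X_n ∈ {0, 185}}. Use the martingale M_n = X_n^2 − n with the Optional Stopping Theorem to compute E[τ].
E[τ] = 8400

M_n = X_n^2 − n is a martingale (since E[X_{n+1}^2 | F_n] = X_n^2 + 1). By OST (τ has finite mean in a bounded region), E[M_τ] = E[M_0] = X_0^2 − 0 = 80^2 = 6400. Also E[M_τ] = E[X_τ^2] − E[τ]. The walk exits at 0 or 185, with P(hit 185 first) = 80/185, so E[X_τ^2] = 185^2 · 80/185 + 0 = 14800. Thus E[τ] = E[X_τ^2] − E[M_τ] = 14800 − 6400 = 8400 = 80(185 − 80) = 8400.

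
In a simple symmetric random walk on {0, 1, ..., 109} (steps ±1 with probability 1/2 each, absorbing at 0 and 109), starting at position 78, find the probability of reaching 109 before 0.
P(hit 109 before 0) = 78/109

Let u_k = P(hit 109 before 0 | start at k). Then u_0 = 0, u_109 = 1, and u_k = u_{k-1}/2 + u_{k+1}/2 for 1 ≤ k ≤ 108. This harmonic recurrence is solved by u_k = k/109, giving u_78 = 78/109.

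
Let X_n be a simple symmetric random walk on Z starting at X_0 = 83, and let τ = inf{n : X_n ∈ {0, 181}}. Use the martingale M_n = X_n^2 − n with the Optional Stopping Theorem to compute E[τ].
E[τ] = 8134

M_n = X_n^2 − n is a martingale (since E[X_{n+1}^2 | F_n] = X_n^2 + 1). By OST (τ has finite mean in a bounded region), E[M_τ] = E[M_0] = X_0^2 − 0 = 83^2 = 6889. Also E[M_τ] = E[X_τ^2] − E[τ]. The walk exits at 0 or 181, with P(hit 181 first) = 83/181, so E[X_τ^2] = 181^2 · 83/181 + 0 = 15023. Thus E[τ] = E[X_τ^2] − E[M_τ] = 15023 − 6889 = 8134 = 83(181 − 83) = 8134.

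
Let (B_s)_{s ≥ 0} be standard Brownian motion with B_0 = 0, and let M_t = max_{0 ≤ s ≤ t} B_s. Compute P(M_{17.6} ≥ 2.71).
P(M_{17.6} ≥ 2.71) = 2·P(B_{17.6} ≥ 2.71) = 2(1 − Φ(2.71/√17.6)) ≈ 0.5183

By the reflection principle for Brownian motion, P(M_t ≥ a) = 2 · P(B_t ≥ a) for a ≥ 0. Since B_t ~ N(0, t), P(B_t ≥ 2.71) = 1 − Φ(2.71/√t) = 1 − Φ(2.71/√17.6) = 1 − Φ(0.6460). So
  P(M_{17.6} ≥ 2.71) = 2(1 − Φ(0.6460)) ≈ 0.5183.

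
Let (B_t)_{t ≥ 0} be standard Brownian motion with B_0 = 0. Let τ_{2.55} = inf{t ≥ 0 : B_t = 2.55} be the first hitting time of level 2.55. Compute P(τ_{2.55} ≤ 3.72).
P(τ_{2.55} ≤ 3.72) = 2(1 − Φ(2.55/√3.72)) = 2(1 − Φ(1.3221)) ≈ 0.1861

By the reflection principle for standard BM, P(τ_b ≤ t) = 2 · P(B_t ≥ b). Since B_t ~ N(0, t), P(B_t ≥ 2.55) = 1 − Φ(2.55/√t) = 1 − Φ(2.55/√3.72) = 1 − Φ(1.3221) ≈ 0.09307. Doubling: P(τ_{2.55} ≤ 3.72) ≈ 2 · 0.09307 = 0.18614 ≈ 0.1861.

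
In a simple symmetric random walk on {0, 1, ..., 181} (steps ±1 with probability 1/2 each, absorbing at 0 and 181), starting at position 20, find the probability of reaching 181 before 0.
P(hit 181 before 0) = 20/181

Let u_k = P(hit 181 before 0 | start at k). Then u_0 = 0, u_181 = 1, and u_k = u_{k-1}/2 + u_{k+1}/2 for 1 ≤ k ≤ 180. This harmonic recurrence is solved by u_k = k/181, giving u_20 = 20/181.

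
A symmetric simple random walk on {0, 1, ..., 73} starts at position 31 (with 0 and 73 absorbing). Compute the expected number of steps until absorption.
E[τ | X_0 = 31] = 1302

Let v_k = E[τ | X_0 = k]. Boundary: v_0 = v_73 = 0. Recurrence: v_k = 1 + (v_{k-1} + v_{k+1})/2 for 1 ≤ k ≤ 72. The particular solution to v_k − (v_{k-1} + v_{k+1})/2 = 1 is v_k = −k^2. Adding homogeneous solution A + B k and matching boundaries gives v_k = k (73 − k). Substituting k = 31: v_31 = 31 · 42 = 1302.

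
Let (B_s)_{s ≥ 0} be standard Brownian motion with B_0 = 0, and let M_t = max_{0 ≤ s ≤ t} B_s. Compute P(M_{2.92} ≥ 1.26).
P(M_{2.92} ≥ 1.26) = 2·P(B_{2.92} ≥ 1.26) = 2(1 − Φ(1.26/√2.92)) ≈ 0.4609

By the reflection principle for Brownian motion, P(M_t ≥ a) = 2 · P(B_t ≥ a) for a ≥ 0. Since B_t ~ N(0, t), P(B_t ≥ 1.26) = 1 − Φ(1.26/√t) = 1 − Φ(1.26/√2.92) = 1 − Φ(0.7374). So
  P(M_{2.92} ≥ 1.26) = 2(1 − Φ(0.7374)) ≈ 0.4609.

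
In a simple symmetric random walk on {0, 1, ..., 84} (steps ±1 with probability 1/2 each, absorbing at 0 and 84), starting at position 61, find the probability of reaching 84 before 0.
P(hit 84 before 0) = 61/84

Let u_k = P(hit 84 before 0 | start at k). Then u_0 = 0, u_84 = 1, and u_k = u_{k-1}/2 + u_{k+1}/2 for 1 ≤ k ≤ 83. This harmonic recurrence is solved by u_k = k/84, giving u_61 = 61/84.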